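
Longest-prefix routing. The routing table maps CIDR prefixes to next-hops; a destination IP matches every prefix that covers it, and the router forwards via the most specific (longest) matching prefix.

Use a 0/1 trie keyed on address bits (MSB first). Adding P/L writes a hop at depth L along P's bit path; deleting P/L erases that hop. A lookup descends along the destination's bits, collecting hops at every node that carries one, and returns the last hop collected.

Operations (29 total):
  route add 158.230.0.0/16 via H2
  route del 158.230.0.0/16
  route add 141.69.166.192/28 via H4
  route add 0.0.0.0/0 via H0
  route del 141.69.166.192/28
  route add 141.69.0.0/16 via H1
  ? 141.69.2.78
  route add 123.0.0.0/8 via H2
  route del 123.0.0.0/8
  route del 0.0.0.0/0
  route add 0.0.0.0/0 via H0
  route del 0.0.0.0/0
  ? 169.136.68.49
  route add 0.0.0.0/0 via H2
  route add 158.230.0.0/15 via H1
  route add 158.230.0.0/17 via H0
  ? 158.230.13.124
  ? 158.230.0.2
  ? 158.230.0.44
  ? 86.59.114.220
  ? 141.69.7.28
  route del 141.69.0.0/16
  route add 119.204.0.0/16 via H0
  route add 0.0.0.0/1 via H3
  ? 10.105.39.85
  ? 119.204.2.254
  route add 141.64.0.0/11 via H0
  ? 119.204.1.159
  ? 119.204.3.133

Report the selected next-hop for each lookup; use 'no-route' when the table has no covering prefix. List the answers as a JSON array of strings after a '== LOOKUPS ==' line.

Apply in order:
  + 158.230.0.0/16 (H2) depth=16
  - 158.230.0.0/16 clear@16
  + 141.69.166.192/28 (H4) depth=28
  + 0.0.0.0/0 (H0) depth=0
  - 141.69.166.192/28 clear@28
  + 141.69.0.0/16 (H1) depth=16
  lookup 141.69.2.78: bits 1000110101000101 walk d0:H0→d1:-→d2:-→d3:-→d4:-→d5:-→d6:-→d7:-→d8:-→d9:-→d10:-→d11:-→d12:-→d13:-→d14:-→d15:-→d16:H1 -> H1
  + 123.0.0.0/8 (H2) depth=8
  - 123.0.0.0/8 clear@8
  - 0.0.0.0/0 clear@0
  + 0.0.0.0/0 (H0) depth=0
  - 0.0.0.0/0 clear@0
  lookup 169.136.68.49: bits 10 walk d0:-→d1:-→d2:- -> no-route
  + 0.0.0.0/0 (H2) depth=0
  + 158.230.0.0/15 (H1) depth=15
  + 158.230.0.0/17 (H0) depth=17
  lookup 158.230.13.124: bits 10011110111001100 walk d0:H2→d1:-→d2:-→d3:-→d4:-→d5:-→d6:-→d7:-→d8:-→d9:-→d10:-→d11:-→d12:-→d13:-→d14:-→d15:H1→d16:-→d17:H0 -> H0
  lookup 158.230.0.2: bits 10011110111001100 walk d0:H2→d1:-→d2:-→d3:-→d4:-→d5:-→d6:-→d7:-→d8:-→d9:-→d10:-→d11:-→d12:-→d13:-→d14:-→d15:H1→d16:-→d17:H0 -> H0
  lookup 158.230.0.44: bits 10011110111001100 walk d0:H2→d1:-→d2:-→d3:-→d4:-→d5:-→d6:-→d7:-→d8:-→d9:-→d10:-→d11:-→d12:-→d13:-→d14:-→d15:H1→d16:-→d17:H0 -> H0
  lookup 86.59.114.220: bits 01 walk d0:H2→d1:-→d2:- -> H2
  lookup 141.69.7.28: bits 1000110101000101 walk d0:H2→d1:-→d2:-→d3:-→d4:-→d5:-→d6:-→d7:-→d8:-→d9:-→d10:-→d11:-→d12:-→d13:-→d14:-→d15:-→d16:H1 -> H1
  - 141.69.0.0/16 clear@16
  + 119.204.0.0/16 (H0) depth=16
  + 0.0.0.0/1 (H3) depth=1
  lookup 10.105.39.85: bits 0 walk d0:H2→d1:H3 -> H3
  lookup 119.204.2.254: bits 0111011111001100 walk d0:H2→d1:H3→d2:-→d3:-→d4:-→d5:-→d6:-→d7:-→d8:-→d9:-→d10:-→d11:-→d12:-→d13:-→d14:-→d15:-→d16:H0 -> H0
  + 141.64.0.0/11 (H0) depth=11
  lookup 119.204.1.159: bits 0111011111001100 walk d0:H2→d1:H3→d2:-→d3:-→d4:-→d5:-→d6:-→d7:-→d8:-→d9:-→d10:-→d11:-→d12:-→d13:-→d14:-→d15:-→d16:H0 -> H0
  lookup 119.204.3.133: bits 0111011111001100 walk d0:H2→d1:H3→d2:-→d3:-→d4:-→d5:-→d6:-→d7:-→d8:-→d9:-→d10:-→d11:-→d12:-→d13:-→d14:-→d15:-→d16:H0 -> H0

== LOOKUPS ==
["H1","no-route","H0","H0","H0","H2","H1","H3","H0","H0","H0"]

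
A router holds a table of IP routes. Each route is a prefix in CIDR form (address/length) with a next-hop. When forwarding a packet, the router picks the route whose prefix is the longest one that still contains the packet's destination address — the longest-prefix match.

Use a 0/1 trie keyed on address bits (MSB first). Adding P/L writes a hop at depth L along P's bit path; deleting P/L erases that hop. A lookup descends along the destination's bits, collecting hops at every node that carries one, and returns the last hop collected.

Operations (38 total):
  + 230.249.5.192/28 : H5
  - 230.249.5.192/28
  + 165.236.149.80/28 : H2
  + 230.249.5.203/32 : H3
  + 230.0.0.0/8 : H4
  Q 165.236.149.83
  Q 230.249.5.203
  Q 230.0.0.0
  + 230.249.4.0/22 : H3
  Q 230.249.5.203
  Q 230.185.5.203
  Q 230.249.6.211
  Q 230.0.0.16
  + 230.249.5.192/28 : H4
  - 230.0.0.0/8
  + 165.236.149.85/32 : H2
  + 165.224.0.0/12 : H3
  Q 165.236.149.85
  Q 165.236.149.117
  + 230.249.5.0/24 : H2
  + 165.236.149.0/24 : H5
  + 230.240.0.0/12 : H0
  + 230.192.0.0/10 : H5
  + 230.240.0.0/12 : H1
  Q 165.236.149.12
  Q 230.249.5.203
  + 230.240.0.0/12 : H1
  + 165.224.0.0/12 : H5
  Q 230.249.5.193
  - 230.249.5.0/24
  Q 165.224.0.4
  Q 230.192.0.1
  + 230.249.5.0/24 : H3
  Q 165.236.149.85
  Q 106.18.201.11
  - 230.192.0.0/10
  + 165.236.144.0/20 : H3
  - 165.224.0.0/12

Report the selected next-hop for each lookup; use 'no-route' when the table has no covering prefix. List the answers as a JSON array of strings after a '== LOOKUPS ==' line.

Trace:
  + 230.249.5.192/28 (H5) depth=28
  del 230.249.5.192/28 (clear depth 28)
  + 165.236.149.80/28 (H2) depth=28
  + 230.249.5.203/32 (H3) depth=32
  + 230.0.0.0/8 (H4) depth=8
  lookup 165.236.149.83: bits 1010010111101100100101010101 walk d0:-→d1:-→d2:-→d3:-→d4:-→d5:-→d6:-→d7:-→d8:-→d9:-→d10:-→d11:-→d12:-→d13:-→d14:-→d15:-→d16:-→d17:-→d18:-→d19:-→d20:-→d21:-→d22:-→d23:-→d24:-→d25:-→d26:-→d27:-→d28:H2 -> H2
  lookup 230.249.5.203: bits 11100110111110010000010111001011 walk d0:-→d1:-→d2:-→d3:-→d4:-→d5:-→d6:-→d7:-→d8:H4→d9:-→d10:-→d11:-→d12:-→d13:-→d14:-→d15:-→d16:-→d17:-→d18:-→d19:-→d20:-→d21:-→d22:-→d23:-→d24:-→d25:-→d26:-→d27:-→d28:-→d29:-→d30:-→d31:-→d32:H3 -> H3
  lookup 230.0.0.0: bits 11100110 walk d0:-→d1:-→d2:-→d3:-→d4:-→d5:-→d6:-→d7:-→d8:H4 -> H4
  + 230.249.4.0/22 (H3) depth=22
  lookup 230.249.5.203: bits 11100110111110010000010111001011 walk d0:-→d1:-→d2:-→d3:-→d4:-→d5:-→d6:-→d7:-→d8:H4→d9:-→d10:-→d11:-→d12:-→d13:-→d14:-→d15:-→d16:-→d17:-→d18:-→d19:-→d20:-→d21:-→d22:H3→d23:-→d24:-→d25:-→d26:-→d27:-→d28:-→d29:-→d30:-→d31:-→d32:H3 -> H3
  lookup 230.185.5.203: bits 111001101 walk d0:-→d1:-→d2:-→d3:-→d4:-→d5:-→d6:-→d7:-→d8:H4→d9:- -> H4
  lookup 230.249.6.211: bits 1110011011111001000001 walk d0:-→d1:-→d2:-→d3:-→d4:-→d5:-→d6:-→d7:-→d8:H4→d9:-→d10:-→d11:-→d12:-→d13:-→d14:-→d15:-→d16:-→d17:-→d18:-→d19:-→d20:-→d21:-→d22:H3 -> H3
  lookup 230.0.0.16: bits 11100110 walk d0:-→d1:-→d2:-→d3:-→d4:-→d5:-→d6:-→d7:-→d8:H4 -> H4
  + 230.249.5.192/28 (H4) depth=28
  del 230.0.0.0/8 (clear depth 8)
  + 165.236.149.85/32 (H2) depth=32
  + 165.224.0.0/12 (H3) depth=12
  lookup 165.236.149.85: bits 10100101111011001001010101010101 walk d0:-→d1:-→d2:-→d3:-→d4:-→d5:-→d6:-→d7:-→d8:-→d9:-→d10:-→d11:-→d12:H3→d13:-→d14:-→d15:-→d16:-→d17:-→d18:-→d19:-→d20:-→d21:-→d22:-→d23:-→d24:-→d25:-→d26:-→d27:-→d28:H2→d29:-→d30:-→d31:-→d32:H2 -> H2
  lookup 165.236.149.117: bits 10100101111011001001010101 walk d0:-→d1:-→d2:-→d3:-→d4:-→d5:-→d6:-→d7:-→d8:-→d9:-→d10:-→d11:-→d12:H3→d13:-→d14:-→d15:-→d16:-→d17:-→d18:-→d19:-→d20:-→d21:-→d22:-→d23:-→d24:-→d25:-→d26:- -> H3
  + 230.249.5.0/24 (H2) depth=24
  + 165.236.149.0/24 (H5) depth=24
  + 230.240.0.0/12 (H0) depth=12
  + 230.192.0.0/10 (H5) depth=10
  + 230.240.0.0/12 (H1) depth=12
  lookup 165.236.149.12: bits 1010010111101100100101010 walk d0:-→d1:-→d2:-→d3:-→d4:-→d5:-→d6:-→d7:-→d8:-→d9:-→d10:-→d11:-→d12:H3→d13:-→d14:-→d15:-→d16:-→d17:-→d18:-→d19:-→d20:-→d21:-→d22:-→d23:-→d24:H5→d25:- -> H5
  lookup 230.249.5.203: bits 11100110111110010000010111001011 walk d0:-→d1:-→d2:-→d3:-→d4:-→d5:-→d6:-→d7:-→d8:-→d9:-→d10:H5→d11:-→d12:H1→d13:-→d14:-→d15:-→d16:-→d17:-→d18:-→d19:-→d20:-→d21:-→d22:H3→d23:-→d24:H2→d25:-→d26:-→d27:-→d28:H4→d29:-→d30:-→d31:-→d32:H3 -> H3
  + 230.240.0.0/12 (H1) depth=12
  + 165.224.0.0/12 (H5) depth=12
  lookup 230.249.5.193: bits 1110011011111001000001011100 walk d0:-→d1:-→d2:-→d3:-→d4:-→d5:-→d6:-→d7:-→d8:-→d9:-→d10:H5→d11:-→d12:H1→d13:-→d14:-→d15:-→d16:-→d17:-→d18:-→d19:-→d20:-→d21:-→d22:H3→d23:-→d24:H2→d25:-→d26:-→d27:-→d28:H4 -> H4
  del 230.249.5.0/24 (clear depth 24)
  lookup 165.224.0.4: bits 101001011110 walk d0:-→d1:-→d2:-→d3:-→d4:-→d5:-→d6:-→d7:-→d8:-→d9:-→d10:-→d11:-→d12:H5 -> H5
  lookup 230.192.0.1: bits 1110011011 walk d0:-→d1:-→d2:-→d3:-→d4:-→d5:-→d6:-→d7:-→d8:-→d9:-→d10:H5 -> H5
  + 230.249.5.0/24 (H3) depth=24
  lookup 165.236.149.85: bits 10100101111011001001010101010101 walk d0:-→d1:-→d2:-→d3:-→d4:-→d5:-→d6:-→d7:-→d8:-→d9:-→d10:-→d11:-→d12:H5→d13:-→d14:-→d15:-→d16:-→d17:-→d18:-→d19:-→d20:-→d21:-→d22:-→d23:-→d24:H5→d25:-→d26:-→d27:-→d28:H2→d29:-→d30:-→d31:-→d32:H2 -> H2
  lookup 106.18.201.11: bits ε walk d0:- -> no-route
  del 230.192.0.0/10 (clear depth 10)
  + 165.236.144.0/20 (H3) depth=20
  del 165.224.0.0/12 (clear depth 12)

== LOOKUPS ==
["H2","H3","H4","H3","H4","H3","H4","H2","H3","H5","H3","H4","H5","H5","H2","no-route"]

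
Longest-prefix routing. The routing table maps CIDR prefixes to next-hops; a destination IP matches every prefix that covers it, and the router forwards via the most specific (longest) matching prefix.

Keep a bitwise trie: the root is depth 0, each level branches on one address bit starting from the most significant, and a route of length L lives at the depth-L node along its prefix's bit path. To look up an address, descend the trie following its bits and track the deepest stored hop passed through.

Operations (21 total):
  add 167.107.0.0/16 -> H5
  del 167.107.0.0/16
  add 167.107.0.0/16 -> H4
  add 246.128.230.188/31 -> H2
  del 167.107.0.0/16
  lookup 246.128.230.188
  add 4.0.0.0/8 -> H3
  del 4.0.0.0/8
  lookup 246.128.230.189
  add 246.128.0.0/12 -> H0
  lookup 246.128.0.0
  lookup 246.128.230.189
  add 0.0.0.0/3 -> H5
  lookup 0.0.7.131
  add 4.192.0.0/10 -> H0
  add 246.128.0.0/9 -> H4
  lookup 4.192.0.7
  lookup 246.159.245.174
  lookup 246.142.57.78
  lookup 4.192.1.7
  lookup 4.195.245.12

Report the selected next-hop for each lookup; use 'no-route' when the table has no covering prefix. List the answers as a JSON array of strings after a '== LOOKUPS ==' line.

Process each operation:
  add 167.107.0.0/16 -> H5 at depth 16
  del 167.107.0.0/16 (clear depth 16)
  add 167.107.0.0/16 -> H4 at depth 16
  add 246.128.230.188/31 -> H2 at depth 31
  del 167.107.0.0/16 (clear depth 16)
  Q 246.128.230.188: descend 1111011010000000111001101011110 ; hops seen [H2] ; pick H2
  add 4.0.0.0/8 -> H3 at depth 8
  del 4.0.0.0/8 (clear depth 8)
  Q 246.128.230.189: descend 1111011010000000111001101011110 ; hops seen [H2] ; pick H2
  add 246.128.0.0/12 -> H0 at depth 12
  Q 246.128.0.0: descend 1111011010000000 ; hops seen [H0] ; pick H0
  Q 246.128.230.189: descend 1111011010000000111001101011110 ; hops seen [H0,H2] ; pick H2
  add 0.0.0.0/3 -> H5 at depth 3
  Q 0.0.7.131: descend 00000 ; hops seen [H5] ; pick H5
  add 4.192.0.0/10 -> H0 at depth 10
  add 246.128.0.0/9 -> H4 at depth 9
  Q 4.192.0.7: descend 0000010011 ; hops seen [H5,H0] ; pick H0
  Q 246.159.245.174: descend 11110110100 ; hops seen [H4] ; pick H4
  Q 246.142.57.78: descend 111101101000 ; hops seen [H4,H0] ; pick H0
  Q 4.192.1.7: descend 0000010011 ; hops seen [H5,H0] ; pick H0
  Q 4.195.245.12: descend 0000010011 ; hops seen [H5,H0] ; pick H0

== LOOKUPS ==
["H2","H2","H0","H2","H5","H0","H4","H0","H0","H0"]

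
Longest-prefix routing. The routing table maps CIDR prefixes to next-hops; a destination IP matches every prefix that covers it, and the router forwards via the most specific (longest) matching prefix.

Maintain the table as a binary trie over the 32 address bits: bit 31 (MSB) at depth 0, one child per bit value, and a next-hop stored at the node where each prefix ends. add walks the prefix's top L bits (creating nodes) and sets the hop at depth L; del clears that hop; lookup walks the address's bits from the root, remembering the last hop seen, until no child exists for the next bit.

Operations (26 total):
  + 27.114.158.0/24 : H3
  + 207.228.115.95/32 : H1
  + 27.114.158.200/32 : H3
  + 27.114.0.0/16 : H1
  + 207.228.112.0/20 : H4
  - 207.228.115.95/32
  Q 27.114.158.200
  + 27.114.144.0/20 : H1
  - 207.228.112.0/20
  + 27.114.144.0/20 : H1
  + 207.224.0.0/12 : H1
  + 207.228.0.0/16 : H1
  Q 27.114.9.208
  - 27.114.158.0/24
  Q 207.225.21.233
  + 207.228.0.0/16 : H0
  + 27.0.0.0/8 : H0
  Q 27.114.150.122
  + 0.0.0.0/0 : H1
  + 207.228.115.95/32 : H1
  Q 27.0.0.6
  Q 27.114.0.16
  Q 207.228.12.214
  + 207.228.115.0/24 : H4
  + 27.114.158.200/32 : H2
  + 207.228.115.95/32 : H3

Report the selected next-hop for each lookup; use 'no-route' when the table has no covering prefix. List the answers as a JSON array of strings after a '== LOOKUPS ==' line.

Process each operation:
  add 27.114.158.0/24 -> H3 at depth 24
  add 207.228.115.95/32 -> H1 at depth 32
  add 27.114.158.200/32 -> H3 at depth 32
  add 27.114.0.0/16 -> H1 at depth 16
  add 207.228.112.0/20 -> H4 at depth 20
  del 207.228.115.95/32 (clear depth 32)
  ? 27.114.158.200  path d0:-→d1:-→d2:-→d3:-→d4:-→d5:-→d6:-→d7:-→d8:-→d9:-→d10:-→d11:-→d12:-→d13:-→d14:-→d15:-→d16:H1→d17:-→d18:-→d19:-→d20:-→d21:-→d22:-→d23:-→d24:H3→d25:-→d26:-→d27:-→d28:-→d29:-→d30:-→d31:-→d32:H3  best=H3
  add 27.114.144.0/20 -> H1 at depth 20
  del 207.228.112.0/20 (clear depth 20)
  add 27.114.144.0/20 -> H1 at depth 20
  add 207.224.0.0/12 -> H1 at depth 12
  add 207.228.0.0/16 -> H1 at depth 16
  ? 27.114.9.208  path d0:-→d1:-→d2:-→d3:-→d4:-→d5:-→d6:-→d7:-→d8:-→d9:-→d10:-→d11:-→d12:-→d13:-→d14:-→d15:-→d16:H1  best=H1
  del 27.114.158.0/24 (clear depth 24)
  ? 207.225.21.233  path d0:-→d1:-→d2:-→d3:-→d4:-→d5:-→d6:-→d7:-→d8:-→d9:-→d10:-→d11:-→d12:H1→d13:-  best=H1
  add 207.228.0.0/16 -> H0 at depth 16
  add 27.0.0.0/8 -> H0 at depth 8
  ? 27.114.150.122  path d0:-→d1:-→d2:-→d3:-→d4:-→d5:-→d6:-→d7:-→d8:H0→d9:-→d10:-→d11:-→d12:-→d13:-→d14:-→d15:-→d16:H1→d17:-→d18:-→d19:-→d20:H1  best=H1
  add 0.0.0.0/0 -> H1 at depth 0
  add 207.228.115.95/32 -> H1 at depth 32
  ? 27.0.0.6  path d0:H1→d1:-→d2:-→d3:-→d4:-→d5:-→d6:-→d7:-→d8:H0→d9:-  best=H0
  ? 27.114.0.16  path d0:H1→d1:-→d2:-→d3:-→d4:-→d5:-→d6:-→d7:-→d8:H0→d9:-→d10:-→d11:-→d12:-→d13:-→d14:-→d15:-→d16:H1  best=H1
  ? 207.228.12.214  path d0:H1→d1:-→d2:-→d3:-→d4:-→d5:-→d6:-→d7:-→d8:-→d9:-→d10:-→d11:-→d12:H1→d13:-→d14:-→d15:-→d16:H0→d17:-  best=H0
  add 207.228.115.0/24 -> H4 at depth 24
  add 27.114.158.200/32 -> H2 at depth 32
  add 207.228.115.95/32 -> H3 at depth 32

== LOOKUPS ==
["H3","H1","H1","H1","H0","H1","H0"]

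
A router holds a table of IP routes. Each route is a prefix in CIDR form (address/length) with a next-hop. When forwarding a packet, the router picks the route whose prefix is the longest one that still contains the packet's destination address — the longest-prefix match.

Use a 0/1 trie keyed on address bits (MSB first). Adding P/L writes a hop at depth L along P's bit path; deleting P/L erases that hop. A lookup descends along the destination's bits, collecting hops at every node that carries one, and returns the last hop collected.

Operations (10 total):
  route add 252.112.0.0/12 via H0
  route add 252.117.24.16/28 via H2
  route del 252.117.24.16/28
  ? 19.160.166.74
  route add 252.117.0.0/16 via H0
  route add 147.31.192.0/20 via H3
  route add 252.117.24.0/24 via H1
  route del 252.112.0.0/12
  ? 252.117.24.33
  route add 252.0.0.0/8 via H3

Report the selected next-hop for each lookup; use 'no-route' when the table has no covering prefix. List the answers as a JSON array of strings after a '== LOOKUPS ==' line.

Trace:
  + 252.112.0.0/12 (H0) depth=12
  + 252.117.24.16/28 (H2) depth=28
  - 252.117.24.16/28 clear@28
  Q 19.160.166.74: descend ε ; hops seen [∅] ; pick no-route
  + 252.117.0.0/16 (H0) depth=16
  + 147.31.192.0/20 (H3) depth=20
  + 252.117.24.0/24 (H1) depth=24
  - 252.112.0.0/12 clear@12
  Q 252.117.24.33: descend 11111100011101010001100000 ; hops seen [H0,H1] ; pick H1
  + 252.0.0.0/8 (H3) depth=8

== LOOKUPS ==
["no-route","H1"]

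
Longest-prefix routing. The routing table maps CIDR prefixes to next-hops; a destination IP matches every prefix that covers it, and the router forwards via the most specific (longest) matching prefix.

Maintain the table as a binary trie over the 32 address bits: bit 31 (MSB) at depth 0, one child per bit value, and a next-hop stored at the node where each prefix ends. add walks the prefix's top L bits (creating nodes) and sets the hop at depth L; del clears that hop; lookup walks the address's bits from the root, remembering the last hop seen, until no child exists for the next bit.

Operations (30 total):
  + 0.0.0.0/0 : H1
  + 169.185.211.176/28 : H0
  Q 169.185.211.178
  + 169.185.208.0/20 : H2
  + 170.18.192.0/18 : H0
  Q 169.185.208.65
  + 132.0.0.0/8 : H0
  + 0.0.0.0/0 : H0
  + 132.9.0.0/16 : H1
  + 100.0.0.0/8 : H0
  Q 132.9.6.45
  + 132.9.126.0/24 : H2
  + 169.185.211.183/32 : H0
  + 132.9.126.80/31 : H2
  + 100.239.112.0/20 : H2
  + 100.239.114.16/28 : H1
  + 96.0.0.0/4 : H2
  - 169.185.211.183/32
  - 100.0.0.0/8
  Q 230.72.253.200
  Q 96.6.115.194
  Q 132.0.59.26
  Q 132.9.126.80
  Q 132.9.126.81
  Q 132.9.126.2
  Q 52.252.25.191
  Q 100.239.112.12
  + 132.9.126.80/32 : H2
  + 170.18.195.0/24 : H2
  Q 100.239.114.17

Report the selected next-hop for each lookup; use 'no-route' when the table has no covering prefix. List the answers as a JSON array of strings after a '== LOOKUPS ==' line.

Process each operation:
  + 0.0.0.0/0 (H1) depth=0
  + 169.185.211.176/28 (H0) depth=28
  ? 169.185.211.178  path d0:H1→d1:-→d2:-→d3:-→d4:-→d5:-→d6:-→d7:-→d8:-→d9:-→d10:-→d11:-→d12:-→d13:-→d14:-→d15:-→d16:-→d17:-→d18:-→d19:-→d20:-→d21:-→d22:-→d23:-→d24:-→d25:-→d26:-→d27:-→d28:H0  best=H0
  + 169.185.208.0/20 (H2) depth=20
  + 170.18.192.0/18 (H0) depth=18
  ? 169.185.208.65  path d0:H1→d1:-→d2:-→d3:-→d4:-→d5:-→d6:-→d7:-→d8:-→d9:-→d10:-→d11:-→d12:-→d13:-→d14:-→d15:-→d16:-→d17:-→d18:-→d19:-→d20:H2→d21:-→d22:-  best=H2
  + 132.0.0.0/8 (H0) depth=8
  + 0.0.0.0/0 (H0) depth=0
  + 132.9.0.0/16 (H1) depth=16
  + 100.0.0.0/8 (H0) depth=8
  ? 132.9.6.45  path d0:H0→d1:-→d2:-→d3:-→d4:-→d5:-→d6:-→d7:-→d8:H0→d9:-→d10:-→d11:-→d12:-→d13:-→d14:-→d15:-→d16:H1  best=H1
  + 132.9.126.0/24 (H2) depth=24
  + 169.185.211.183/32 (H0) depth=32
  + 132.9.126.80/31 (H2) depth=31
  + 100.239.112.0/20 (H2) depth=20
  + 100.239.114.16/28 (H1) depth=28
  + 96.0.0.0/4 (H2) depth=4
  del 169.185.211.183/32 (clear depth 32)
  del 100.0.0.0/8 (clear depth 8)
  ? 230.72.253.200  path d0:H0→d1:-  best=H0
  ? 96.6.115.194  path d0:H0→d1:-→d2:-→d3:-→d4:H2→d5:-  best=H2
  ? 132.0.59.26  path d0:H0→d1:-→d2:-→d3:-→d4:-→d5:-→d6:-→d7:-→d8:H0→d9:-→d10:-→d11:-→d12:-  best=H0
  ? 132.9.126.80  path d0:H0→d1:-→d2:-→d3:-→d4:-→d5:-→d6:-→d7:-→d8:H0→d9:-→d10:-→d11:-→d12:-→d13:-→d14:-→d15:-→d16:H1→d17:-→d18:-→d19:-→d20:-→d21:-→d22:-→d23:-→d24:H2→d25:-→d26:-→d27:-→d28:-→d29:-→d30:-→d31:H2  best=H2
  ? 132.9.126.81  path d0:H0→d1:-→d2:-→d3:-→d4:-→d5:-→d6:-→d7:-→d8:H0→d9:-→d10:-→d11:-→d12:-→d13:-→d14:-→d15:-→d16:H1→d17:-→d18:-→d19:-→d20:-→d21:-→d22:-→d23:-→d24:H2→d25:-→d26:-→d27:-→d28:-→d29:-→d30:-→d31:H2  best=H2
  ? 132.9.126.2  path d0:H0→d1:-→d2:-→d3:-→d4:-→d5:-→d6:-→d7:-→d8:H0→d9:-→d10:-→d11:-→d12:-→d13:-→d14:-→d15:-→d16:H1→d17:-→d18:-→d19:-→d20:-→d21:-→d22:-→d23:-→d24:H2→d25:-  best=H2
  ? 52.252.25.191  path d0:H0→d1:-  best=H0
  ? 100.239.112.12  path d0:H0→d1:-→d2:-→d3:-→d4:H2→d5:-→d6:-→d7:-→d8:-→d9:-→d10:-→d11:-→d12:-→d13:-→d14:-→d15:-→d16:-→d17:-→d18:-→d19:-→d20:H2→d21:-→d22:-  best=H2
  + 132.9.126.80/32 (H2) depth=32
  + 170.18.195.0/24 (H2) depth=24
  ? 100.239.114.17  path d0:H0→d1:-→d2:-→d3:-→d4:H2→d5:-→d6:-→d7:-→d8:-→d9:-→d10:-→d11:-→d12:-→d13:-→d14:-→d15:-→d16:-→d17:-→d18:-→d19:-→d20:H2→d21:-→d22:-→d23:-→d24:-→d25:-→d26:-→d27:-→d28:H1  best=H1

== LOOKUPS ==
["H0","H2","H1","H0","H2","H0","H2","H2","H2","H0","H2","H1"]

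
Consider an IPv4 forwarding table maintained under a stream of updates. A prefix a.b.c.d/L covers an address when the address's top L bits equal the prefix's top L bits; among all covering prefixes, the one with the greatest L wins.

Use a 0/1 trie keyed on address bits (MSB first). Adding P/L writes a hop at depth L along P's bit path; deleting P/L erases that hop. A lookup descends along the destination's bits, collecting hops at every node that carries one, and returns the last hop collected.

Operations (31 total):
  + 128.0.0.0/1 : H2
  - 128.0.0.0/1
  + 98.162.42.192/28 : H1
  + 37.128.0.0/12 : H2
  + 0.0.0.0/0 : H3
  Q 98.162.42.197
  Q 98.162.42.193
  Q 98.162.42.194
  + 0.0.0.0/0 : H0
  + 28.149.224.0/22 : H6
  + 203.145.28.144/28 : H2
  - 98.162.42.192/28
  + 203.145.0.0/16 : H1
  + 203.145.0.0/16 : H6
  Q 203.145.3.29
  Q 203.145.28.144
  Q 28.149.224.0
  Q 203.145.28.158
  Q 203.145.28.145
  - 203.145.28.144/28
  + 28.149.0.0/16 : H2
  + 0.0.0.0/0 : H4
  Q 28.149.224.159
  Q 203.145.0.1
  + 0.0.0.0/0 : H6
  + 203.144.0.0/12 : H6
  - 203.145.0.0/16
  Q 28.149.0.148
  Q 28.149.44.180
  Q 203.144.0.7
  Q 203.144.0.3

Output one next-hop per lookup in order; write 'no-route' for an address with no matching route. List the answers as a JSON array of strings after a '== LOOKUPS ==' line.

Process each operation:
  add 128.0.0.0/1 -> H2 at depth 1
  del 128.0.0.0/1 (clear depth 1)
  add 98.162.42.192/28 -> H1 at depth 28
  add 37.128.0.0/12 -> H2 at depth 12
  add 0.0.0.0/0 -> H3 at depth 0
  lookup 98.162.42.197: bits 0110001010100010001010101100 walk d0:H3→d1:-→d2:-→d3:-→d4:-→d5:-→d6:-→d7:-→d8:-→d9:-→d10:-→d11:-→d12:-→d13:-→d14:-→d15:-→d16:-→d17:-→d18:-→d19:-→d20:-→d21:-→d22:-→d23:-→d24:-→d25:-→d26:-→d27:-→d28:H1 -> H1
  lookup 98.162.42.193: bits 0110001010100010001010101100 walk d0:H3→d1:-→d2:-→d3:-→d4:-→d5:-→d6:-→d7:-→d8:-→d9:-→d10:-→d11:-→d12:-→d13:-→d14:-→d15:-→d16:-→d17:-→d18:-→d19:-→d20:-→d21:-→d22:-→d23:-→d24:-→d25:-→d26:-→d27:-→d28:H1 -> H1
  lookup 98.162.42.194: bits 0110001010100010001010101100 walk d0:H3→d1:-→d2:-→d3:-→d4:-→d5:-→d6:-→d7:-→d8:-→d9:-→d10:-→d11:-→d12:-→d13:-→d14:-→d15:-→d16:-→d17:-→d18:-→d19:-→d20:-→d21:-→d22:-→d23:-→d24:-→d25:-→d26:-→d27:-→d28:H1 -> H1
  add 0.0.0.0/0 -> H0 at depth 0
  add 28.149.224.0/22 -> H6 at depth 22
  add 203.145.28.144/28 -> H2 at depth 28
  del 98.162.42.192/28 (clear depth 28)
  add 203.145.0.0/16 -> H1 at depth 16
  add 203.145.0.0/16 -> H6 at depth 16
  lookup 203.145.3.29: bits 1100101110010001000 walk d0:H0→d1:-→d2:-→d3:-→d4:-→d5:-→d6:-→d7:-→d8:-→d9:-→d10:-→d11:-→d12:-→d13:-→d14:-→d15:-→d16:H6→d17:-→d18:-→d19:- -> H6
  lookup 203.145.28.144: bits 1100101110010001000111001001 walk d0:H0→d1:-→d2:-→d3:-→d4:-→d5:-→d6:-→d7:-→d8:-→d9:-→d10:-→d11:-→d12:-→d13:-→d14:-→d15:-→d16:H6→d17:-→d18:-→d19:-→d20:-→d21:-→d22:-→d23:-→d24:-→d25:-→d26:-→d27:-→d28:H2 -> H2
  lookup 28.149.224.0: bits 0001110010010101111000 walk d0:H0→d1:-→d2:-→d3:-→d4:-→d5:-→d6:-→d7:-→d8:-→d9:-→d10:-→d11:-→d12:-→d13:-→d14:-→d15:-→d16:-→d17:-→d18:-→d19:-→d20:-→d21:-→d22:H6 -> H6
  lookup 203.145.28.158: bits 1100101110010001000111001001 walk d0:H0→d1:-→d2:-→d3:-→d4:-→d5:-→d6:-→d7:-→d8:-→d9:-→d10:-→d11:-→d12:-→d13:-→d14:-→d15:-→d16:H6→d17:-→d18:-→d19:-→d20:-→d21:-→d22:-→d23:-→d24:-→d25:-→d26:-→d27:-→d28:H2 -> H2
  lookup 203.145.28.145: bits 1100101110010001000111001001 walk d0:H0→d1:-→d2:-→d3:-→d4:-→d5:-→d6:-→d7:-→d8:-→d9:-→d10:-→d11:-→d12:-→d13:-→d14:-→d15:-→d16:H6→d17:-→d18:-→d19:-→d20:-→d21:-→d22:-→d23:-→d24:-→d25:-→d26:-→d27:-→d28:H2 -> H2
  del 203.145.28.144/28 (clear depth 28)
  add 28.149.0.0/16 -> H2 at depth 16
  add 0.0.0.0/0 -> H4 at depth 0
  lookup 28.149.224.159: bits 0001110010010101111000 walk d0:H4→d1:-→d2:-→d3:-→d4:-→d5:-→d6:-→d7:-→d8:-→d9:-→d10:-→d11:-→d12:-→d13:-→d14:-→d15:-→d16:H2→d17:-→d18:-→d19:-→d20:-→d21:-→d22:H6 -> H6
  lookup 203.145.0.1: bits 1100101110010001000 walk d0:H4→d1:-→d2:-→d3:-→d4:-→d5:-→d6:-→d7:-→d8:-→d9:-→d10:-→d11:-→d12:-→d13:-→d14:-→d15:-→d16:H6→d17:-→d18:-→d19:- -> H6
  add 0.0.0.0/0 -> H6 at depth 0
  add 203.144.0.0/12 -> H6 at depth 12
  del 203.145.0.0/16 (clear depth 16)
  lookup 28.149.0.148: bits 0001110010010101 walk d0:H6→d1:-→d2:-→d3:-→d4:-→d5:-→d6:-→d7:-→d8:-→d9:-→d10:-→d11:-→d12:-→d13:-→d14:-→d15:-→d16:H2 -> H2
  lookup 28.149.44.180: bits 0001110010010101 walk d0:H6→d1:-→d2:-→d3:-→d4:-→d5:-→d6:-→d7:-→d8:-→d9:-→d10:-→d11:-→d12:-→d13:-→d14:-→d15:-→d16:H2 -> H2
  lookup 203.144.0.7: bits 110010111001000 walk d0:H6→d1:-→d2:-→d3:-→d4:-→d5:-→d6:-→d7:-→d8:-→d9:-→d10:-→d11:-→d12:H6→d13:-→d14:-→d15:- -> H6
  lookup 203.144.0.3: bits 110010111001000 walk d0:H6→d1:-→d2:-→d3:-→d4:-→d5:-→d6:-→d7:-→d8:-→d9:-→d10:-→d11:-→d12:H6→d13:-→d14:-→d15:- -> H6

== LOOKUPS ==
["H1","H1","H1","H6","H2","H6","H2","H2","H6","H6","H2","H2","H6","H6"]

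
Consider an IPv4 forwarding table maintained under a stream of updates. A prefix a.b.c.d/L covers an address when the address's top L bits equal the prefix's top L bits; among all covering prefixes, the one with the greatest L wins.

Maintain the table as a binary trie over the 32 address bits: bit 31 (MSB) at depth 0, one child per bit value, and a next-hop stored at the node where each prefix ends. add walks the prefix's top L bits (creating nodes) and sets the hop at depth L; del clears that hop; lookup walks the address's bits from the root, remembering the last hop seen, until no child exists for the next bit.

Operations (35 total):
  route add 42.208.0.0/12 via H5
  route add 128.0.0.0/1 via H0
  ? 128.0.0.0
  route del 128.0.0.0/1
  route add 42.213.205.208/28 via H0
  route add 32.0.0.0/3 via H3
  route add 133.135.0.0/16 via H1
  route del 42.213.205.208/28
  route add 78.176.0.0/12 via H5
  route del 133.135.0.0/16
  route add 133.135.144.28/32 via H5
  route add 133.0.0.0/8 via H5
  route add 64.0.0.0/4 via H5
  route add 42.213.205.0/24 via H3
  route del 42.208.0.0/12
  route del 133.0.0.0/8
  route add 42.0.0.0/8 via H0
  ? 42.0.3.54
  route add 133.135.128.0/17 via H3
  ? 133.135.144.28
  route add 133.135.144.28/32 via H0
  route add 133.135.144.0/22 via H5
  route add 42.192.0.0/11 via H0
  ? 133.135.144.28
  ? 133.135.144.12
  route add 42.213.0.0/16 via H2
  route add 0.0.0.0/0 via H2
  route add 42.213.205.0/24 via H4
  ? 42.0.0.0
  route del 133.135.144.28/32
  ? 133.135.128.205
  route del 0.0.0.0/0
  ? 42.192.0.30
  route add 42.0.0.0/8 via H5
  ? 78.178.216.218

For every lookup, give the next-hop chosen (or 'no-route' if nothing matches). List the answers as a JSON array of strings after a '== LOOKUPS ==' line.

Process each operation:
  + 42.208.0.0/12 (H5) depth=12
  + 128.0.0.0/1 (H0) depth=1
  lookup 128.0.0.0: bits 1 walk d0:-→d1:H0 -> H0
  del 128.0.0.0/1 (clear depth 1)
  + 42.213.205.208/28 (H0) depth=28
  + 32.0.0.0/3 (H3) depth=3
  + 133.135.0.0/16 (H1) depth=16
  del 42.213.205.208/28 (clear depth 28)
  + 78.176.0.0/12 (H5) depth=12
  del 133.135.0.0/16 (clear depth 16)
  + 133.135.144.28/32 (H5) depth=32
  + 133.0.0.0/8 (H5) depth=8
  + 64.0.0.0/4 (H5) depth=4
  + 42.213.205.0/24 (H3) depth=24
  del 42.208.0.0/12 (clear depth 12)
  del 133.0.0.0/8 (clear depth 8)
  + 42.0.0.0/8 (H0) depth=8
  lookup 42.0.3.54: bits 00101010 walk d0:-→d1:-→d2:-→d3:H3→d4:-→d5:-→d6:-→d7:-→d8:H0 -> H0
  + 133.135.128.0/17 (H3) depth=17
  lookup 133.135.144.28: bits 10000101100001111001000000011100 walk d0:-→d1:-→d2:-→d3:-→d4:-→d5:-→d6:-→d7:-→d8:-→d9:-→d10:-→d11:-→d12:-→d13:-→d14:-→d15:-→d16:-→d17:H3→d18:-→d19:-→d20:-→d21:-→d22:-→d23:-→d24:-→d25:-→d26:-→d27:-→d28:-→d29:-→d30:-→d31:-→d32:H5 -> H5
  + 133.135.144.28/32 (H0) depth=32
  + 133.135.144.0/22 (H5) depth=22
  + 42.192.0.0/11 (H0) depth=11
  lookup 133.135.144.28: bits 10000101100001111001000000011100 walk d0:-→d1:-→d2:-→d3:-→d4:-→d5:-→d6:-→d7:-→d8:-→d9:-→d10:-→d11:-→d12:-→d13:-→d14:-→d15:-→d16:-→d17:H3→d18:-→d19:-→d20:-→d21:-→d22:H5→d23:-→d24:-→d25:-→d26:-→d27:-→d28:-→d29:-→d30:-→d31:-→d32:H0 -> H0
  lookup 133.135.144.12: bits 100001011000011110010000000 walk d0:-→d1:-→d2:-→d3:-→d4:-→d5:-→d6:-→d7:-→d8:-→d9:-→d10:-→d11:-→d12:-→d13:-→d14:-→d15:-→d16:-→d17:H3→d18:-→d19:-→d20:-→d21:-→d22:H5→d23:-→d24:-→d25:-→d26:-→d27:- -> H5
  + 42.213.0.0/16 (H2) depth=16
  + 0.0.0.0/0 (H2) depth=0
  + 42.213.205.0/24 (H4) depth=24
  lookup 42.0.0.0: bits 00101010 walk d0:H2→d1:-→d2:-→d3:H3→d4:-→d5:-→d6:-→d7:-→d8:H0 -> H0
  del 133.135.144.28/32 (clear depth 32)
  lookup 133.135.128.205: bits 1000010110000111100 walk d0:H2→d1:-→d2:-→d3:-→d4:-→d5:-→d6:-→d7:-→d8:-→d9:-→d10:-→d11:-→d12:-→d13:-→d14:-→d15:-→d16:-→d17:H3→d18:-→d19:- -> H3
  del 0.0.0.0/0 (clear depth 0)
  lookup 42.192.0.30: bits 00101010110 walk d0:-→d1:-→d2:-→d3:H3→d4:-→d5:-→d6:-→d7:-→d8:H0→d9:-→d10:-→d11:H0 -> H0
  + 42.0.0.0/8 (H5) depth=8
  lookup 78.178.216.218: bits 010011101011 walk d0:-→d1:-→d2:-→d3:-→d4:H5→d5:-→d6:-→d7:-→d8:-→d9:-→d10:-→d11:-→d12:H5 -> H5

== LOOKUPS ==
["H0","H0","H5","H0","H5","H0","H3","H0","H5"]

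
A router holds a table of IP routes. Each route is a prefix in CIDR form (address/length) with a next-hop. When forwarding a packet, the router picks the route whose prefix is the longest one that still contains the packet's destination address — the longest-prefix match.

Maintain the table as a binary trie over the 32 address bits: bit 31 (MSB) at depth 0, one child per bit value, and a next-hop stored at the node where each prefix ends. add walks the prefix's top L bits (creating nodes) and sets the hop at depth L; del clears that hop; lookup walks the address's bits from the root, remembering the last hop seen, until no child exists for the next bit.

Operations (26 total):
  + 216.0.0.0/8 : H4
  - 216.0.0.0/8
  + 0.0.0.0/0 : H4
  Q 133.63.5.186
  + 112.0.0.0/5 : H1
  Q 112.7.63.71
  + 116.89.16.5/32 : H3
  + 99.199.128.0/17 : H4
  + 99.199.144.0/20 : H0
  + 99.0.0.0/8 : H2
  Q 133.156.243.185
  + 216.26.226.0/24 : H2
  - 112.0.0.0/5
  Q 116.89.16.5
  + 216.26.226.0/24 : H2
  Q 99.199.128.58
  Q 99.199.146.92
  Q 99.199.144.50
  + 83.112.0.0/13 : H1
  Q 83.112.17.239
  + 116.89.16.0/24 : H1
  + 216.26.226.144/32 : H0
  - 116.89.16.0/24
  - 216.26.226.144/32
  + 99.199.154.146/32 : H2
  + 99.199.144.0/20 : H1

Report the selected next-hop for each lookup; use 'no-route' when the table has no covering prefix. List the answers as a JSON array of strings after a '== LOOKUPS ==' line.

Trace:
  add 216.0.0.0/8 -> H4 at depth 8
  - 216.0.0.0/8 clear@8
  add 0.0.0.0/0 -> H4 at depth 0
  Q 133.63.5.186: descend 1 ; hops seen [H4] ; pick H4
  add 112.0.0.0/5 -> H1 at depth 5
  Q 112.7.63.71: descend 01110 ; hops seen [H4,H1] ; pick H1
  add 116.89.16.5/32 -> H3 at depth 32
  add 99.199.128.0/17 -> H4 at depth 17
  add 99.199.144.0/20 -> H0 at depth 20
  add 99.0.0.0/8 -> H2 at depth 8
  Q 133.156.243.185: descend 1 ; hops seen [H4] ; pick H4
  add 216.26.226.0/24 -> H2 at depth 24
  - 112.0.0.0/5 clear@5
  Q 116.89.16.5: descend 01110100010110010001000000000101 ; hops seen [H4,H3] ; pick H3
  add 216.26.226.0/24 -> H2 at depth 24
  Q 99.199.128.58: descend 0110001111000111100 ; hops seen [H4,H2,H4] ; pick H4
  Q 99.199.146.92: descend 01100011110001111001 ; hops seen [H4,H2,H4,H0] ; pick H0
  Q 99.199.144.50: descend 01100011110001111001 ; hops seen [H4,H2,H4,H0] ; pick H0
  add 83.112.0.0/13 -> H1 at depth 13
  Q 83.112.17.239: descend 0101001101110 ; hops seen [H4,H1] ; pick H1
  add 116.89.16.0/24 -> H1 at depth 24
  add 216.26.226.144/32 -> H0 at depth 32
  - 116.89.16.0/24 clear@24
  - 216.26.226.144/32 clear@32
  add 99.199.154.146/32 -> H2 at depth 32
  add 99.199.144.0/20 -> H1 at depth 20

== LOOKUPS ==
["H4","H1","H4","H3","H4","H0","H0","H1"]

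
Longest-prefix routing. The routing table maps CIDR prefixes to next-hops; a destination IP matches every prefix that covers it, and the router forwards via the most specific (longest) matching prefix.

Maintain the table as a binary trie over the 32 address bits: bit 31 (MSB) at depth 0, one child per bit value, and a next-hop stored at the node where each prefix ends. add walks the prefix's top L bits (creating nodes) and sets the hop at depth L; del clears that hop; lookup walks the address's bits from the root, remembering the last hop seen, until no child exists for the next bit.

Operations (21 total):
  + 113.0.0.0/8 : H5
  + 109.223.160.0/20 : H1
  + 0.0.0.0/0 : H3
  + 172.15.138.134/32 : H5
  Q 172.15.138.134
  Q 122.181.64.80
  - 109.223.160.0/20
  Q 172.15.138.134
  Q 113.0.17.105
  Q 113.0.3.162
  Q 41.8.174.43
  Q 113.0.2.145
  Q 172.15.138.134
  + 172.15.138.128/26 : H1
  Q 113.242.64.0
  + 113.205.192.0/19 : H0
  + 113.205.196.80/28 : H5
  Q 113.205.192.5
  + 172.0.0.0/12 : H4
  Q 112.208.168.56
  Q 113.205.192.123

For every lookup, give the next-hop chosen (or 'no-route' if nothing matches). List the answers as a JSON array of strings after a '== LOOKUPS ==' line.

Apply in order:
  + 113.0.0.0/8 (H5) depth=8
  + 109.223.160.0/20 (H1) depth=20
  + 0.0.0.0/0 (H3) depth=0
  + 172.15.138.134/32 (H5) depth=32
  Q 172.15.138.134: descend 10101100000011111000101010000110 ; hops seen [H3,H5] ; pick H5
  Q 122.181.64.80: descend 0111 ; hops seen [H3] ; pick H3
  del 109.223.160.0/20 (clear depth 20)
  Q 172.15.138.134: descend 10101100000011111000101010000110 ; hops seen [H3,H5] ; pick H5
  Q 113.0.17.105: descend 01110001 ; hops seen [H3,H5] ; pick H5
  Q 113.0.3.162: descend 01110001 ; hops seen [H3,H5] ; pick H5
  Q 41.8.174.43: descend 0 ; hops seen [H3] ; pick H3
  Q 113.0.2.145: descend 01110001 ; hops seen [H3,H5] ; pick H5
  Q 172.15.138.134: descend 10101100000011111000101010000110 ; hops seen [H3,H5] ; pick H5
  + 172.15.138.128/26 (H1) depth=26
  Q 113.242.64.0: descend 01110001 ; hops seen [H3,H5] ; pick H5
  + 113.205.192.0/19 (H0) depth=19
  + 113.205.196.80/28 (H5) depth=28
  Q 113.205.192.5: descend 011100011100110111000 ; hops seen [H3,H5,H0] ; pick H0
  + 172.0.0.0/12 (H4) depth=12
  Q 112.208.168.56: descend 0111000 ; hops seen [H3] ; pick H3
  Q 113.205.192.123: descend 011100011100110111000 ; hops seen [H3,H5,H0] ; pick H0

== LOOKUPS ==
["H5","H3","H5","H5","H5","H3","H5","H5","H5","H0","H3","H0"]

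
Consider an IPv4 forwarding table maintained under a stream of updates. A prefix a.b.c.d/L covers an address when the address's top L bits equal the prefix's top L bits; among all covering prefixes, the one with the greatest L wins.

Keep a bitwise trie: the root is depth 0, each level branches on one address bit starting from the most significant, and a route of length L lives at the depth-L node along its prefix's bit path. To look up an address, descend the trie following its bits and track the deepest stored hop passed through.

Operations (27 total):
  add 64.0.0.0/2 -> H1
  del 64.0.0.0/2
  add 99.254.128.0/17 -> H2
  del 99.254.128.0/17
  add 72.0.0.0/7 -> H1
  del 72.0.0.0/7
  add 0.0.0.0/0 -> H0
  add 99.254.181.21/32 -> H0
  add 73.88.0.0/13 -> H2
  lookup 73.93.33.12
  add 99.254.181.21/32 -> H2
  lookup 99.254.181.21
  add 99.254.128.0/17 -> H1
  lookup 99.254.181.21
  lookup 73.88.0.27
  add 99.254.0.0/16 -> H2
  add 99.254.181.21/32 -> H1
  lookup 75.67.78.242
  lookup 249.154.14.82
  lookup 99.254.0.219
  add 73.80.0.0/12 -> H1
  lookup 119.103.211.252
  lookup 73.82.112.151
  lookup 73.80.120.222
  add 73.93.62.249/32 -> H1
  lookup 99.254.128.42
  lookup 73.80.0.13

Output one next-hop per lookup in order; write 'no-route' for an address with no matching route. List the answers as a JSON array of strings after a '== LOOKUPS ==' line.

Process each operation:
  + 64.0.0.0/2 (H1) depth=2
  del 64.0.0.0/2 (clear depth 2)
  + 99.254.128.0/17 (H2) depth=17
  del 99.254.128.0/17 (clear depth 17)
  + 72.0.0.0/7 (H1) depth=7
  del 72.0.0.0/7 (clear depth 7)
  + 0.0.0.0/0 (H0) depth=0
  + 99.254.181.21/32 (H0) depth=32
  + 73.88.0.0/13 (H2) depth=13
  Q 73.93.33.12: descend 0100100101011 ; hops seen [H0,H2] ; pick H2
  + 99.254.181.21/32 (H2) depth=32
  Q 99.254.181.21: descend 01100011111111101011010100010101 ; hops seen [H0,H2] ; pick H2
  + 99.254.128.0/17 (H1) depth=17
  Q 99.254.181.21: descend 01100011111111101011010100010101 ; hops seen [H0,H1,H2] ; pick H2
  Q 73.88.0.27: descend 0100100101011 ; hops seen [H0,H2] ; pick H2
  + 99.254.0.0/16 (H2) depth=16
  + 99.254.181.21/32 (H1) depth=32
  Q 75.67.78.242: descend 010010 ; hops seen [H0] ; pick H0
  Q 249.154.14.82: descend ε ; hops seen [H0] ; pick H0
  Q 99.254.0.219: descend 0110001111111110 ; hops seen [H0,H2] ; pick H2
  + 73.80.0.0/12 (H1) depth=12
  Q 119.103.211.252: descend 011 ; hops seen [H0] ; pick H0
  Q 73.82.112.151: descend 010010010101 ; hops seen [H0,H1] ; pick H1
  Q 73.80.120.222: descend 010010010101 ; hops seen [H0,H1] ; pick H1
  + 73.93.62.249/32 (H1) depth=32
  Q 99.254.128.42: descend 011000111111111010 ; hops seen [H0,H2,H1] ; pick H1
  Q 73.80.0.13: descend 010010010101 ; hops seen [H0,H1] ; pick H1

== LOOKUPS ==
["H2","H2","H2","H2","H0","H0","H2","H0","H1","H1","H1","H1"]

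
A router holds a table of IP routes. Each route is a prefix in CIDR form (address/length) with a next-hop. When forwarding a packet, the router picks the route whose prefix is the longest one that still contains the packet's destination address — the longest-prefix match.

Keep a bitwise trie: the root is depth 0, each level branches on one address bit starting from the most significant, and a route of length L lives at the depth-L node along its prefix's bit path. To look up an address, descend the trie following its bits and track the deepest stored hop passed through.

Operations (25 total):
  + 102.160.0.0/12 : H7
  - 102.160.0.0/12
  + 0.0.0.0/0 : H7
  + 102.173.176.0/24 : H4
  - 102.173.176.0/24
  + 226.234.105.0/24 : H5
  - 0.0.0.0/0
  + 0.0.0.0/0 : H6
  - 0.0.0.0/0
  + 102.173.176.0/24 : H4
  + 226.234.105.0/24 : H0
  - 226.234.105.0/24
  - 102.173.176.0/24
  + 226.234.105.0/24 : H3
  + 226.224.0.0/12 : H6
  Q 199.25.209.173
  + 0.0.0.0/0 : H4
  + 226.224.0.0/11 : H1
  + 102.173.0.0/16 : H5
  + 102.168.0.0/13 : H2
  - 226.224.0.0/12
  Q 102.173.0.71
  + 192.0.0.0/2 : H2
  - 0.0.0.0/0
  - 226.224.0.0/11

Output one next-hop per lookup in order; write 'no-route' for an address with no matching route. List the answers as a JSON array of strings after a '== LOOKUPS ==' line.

Apply in order:
  + 102.160.0.0/12 (H7) depth=12
  del 102.160.0.0/12 (clear depth 12)
  + 0.0.0.0/0 (H7) depth=0
  + 102.173.176.0/24 (H4) depth=24
  del 102.173.176.0/24 (clear depth 24)
  + 226.234.105.0/24 (H5) depth=24
  del 0.0.0.0/0 (clear depth 0)
  + 0.0.0.0/0 (H6) depth=0
  del 0.0.0.0/0 (clear depth 0)
  + 102.173.176.0/24 (H4) depth=24
  + 226.234.105.0/24 (H0) depth=24
  del 226.234.105.0/24 (clear depth 24)
  del 102.173.176.0/24 (clear depth 24)
  + 226.234.105.0/24 (H3) depth=24
  + 226.224.0.0/12 (H6) depth=12
  Q 199.25.209.173: descend 11 ; hops seen [∅] ; pick no-route
  + 0.0.0.0/0 (H4) depth=0
  + 226.224.0.0/11 (H1) depth=11
  + 102.173.0.0/16 (H5) depth=16
  + 102.168.0.0/13 (H2) depth=13
  del 226.224.0.0/12 (clear depth 12)
  Q 102.173.0.71: descend 0110011010101101 ; hops seen [H4,H2,H5] ; pick H5
  + 192.0.0.0/2 (H2) depth=2
  del 0.0.0.0/0 (clear depth 0)
  del 226.224.0.0/11 (clear depth 11)

== LOOKUPS ==
["no-route","H5"]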